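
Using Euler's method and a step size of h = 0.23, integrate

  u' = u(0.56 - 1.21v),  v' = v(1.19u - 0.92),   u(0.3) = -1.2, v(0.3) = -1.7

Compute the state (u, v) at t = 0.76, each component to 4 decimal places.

-2.5882, -0.2051

Euler on (u,v): u_{n+1} = u_n + h·u', v_{n+1} = v_n + h·v'.
0.300000: (-1.200000, -1.700000); f=(-3.140400, 3.991600) → (-1.922292, -0.781932)
0.530000: (-1.922292, -0.781932); f=(-2.895236, 2.508068) → (-2.588196, -0.205076)
(u(0.76), v(0.76)) ≈ (-2.5882, -0.2051)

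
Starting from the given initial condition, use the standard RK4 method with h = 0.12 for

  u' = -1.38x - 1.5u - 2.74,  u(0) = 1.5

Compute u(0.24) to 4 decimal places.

RK4: k1 = f(x_n, u_n); k2 = f(x_n + h/2, u_n + (h/2)·k1); k3 = f(x_n + h/2, u_n + (h/2)·k2); k4 = f(x_n + h, u_n + h·k3); u_{n+1} = u_n + (h/6)·(k1 + 2k2 + 2k3 + k4).
x=0.000000, u=1.500000:
  k1 = f(0.000000, 1.500000) = -4.990000
  k2 = f(0.060000, 1.200600) = -4.623700
  k3 = f(0.060000, 1.222578) = -4.656667
  k4 = f(0.120000, 0.941200) = -4.317400
  u ← 1.500000 + (0.12/6)·(k1 + 2k2 + 2k3 + k4) = 0.942637
x=0.120000, u=0.942637:
  k1 = f(0.120000, 0.942637) = -4.319556
  k2 = f(0.180000, 0.683464) = -4.013596
  k3 = f(0.180000, 0.701822) = -4.041132
  k4 = f(0.240000, 0.457701) = -3.757752
  u ← 0.942637 + (0.12/6)·(k1 + 2k2 + 2k3 + k4) = 0.458902
u(0.24) ≈ 0.4589

0.4589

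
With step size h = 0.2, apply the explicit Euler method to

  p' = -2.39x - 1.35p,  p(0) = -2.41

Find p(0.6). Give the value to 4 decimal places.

Euler: p_{n+1} = p_n + h·f(x_n, p_n).
x=0.000000, p=-2.410000: f=3.253500 → p ← -2.410000 + 0.2·3.253500 = -1.759300
x=0.200000, p=-1.759300: f=1.897055 → p ← -1.759300 + 0.2·1.897055 = -1.379889
x=0.400000, p=-1.379889: f=0.906850 → p ← -1.379889 + 0.2·0.906850 = -1.198519
p(0.6) ≈ -1.1985

-1.1985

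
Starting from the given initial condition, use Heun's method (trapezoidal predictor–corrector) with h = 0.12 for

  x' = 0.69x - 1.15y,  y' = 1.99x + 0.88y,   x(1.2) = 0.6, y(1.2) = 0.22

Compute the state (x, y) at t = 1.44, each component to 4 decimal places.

Heun on (x,y): k1 = f(t_n, state_n); k2 = f(t_n + h, state_n + h·k1); state_{n+1} = state_n + (h/2)·(k1 + k2).
1.200000: (0.600000, 0.220000)
  k1 = (0.161000, 1.387600)
  predictor → (0.619320, 0.386512)
  k2 = (-0.017158, 1.572577)
  → (0.608631, 0.397611)
1.320000: (0.608631, 0.397611)
  k1 = (-0.037297, 1.561072)
  predictor → (0.604155, 0.584939)
  k2 = (-0.255813, 1.717015)
  → (0.591044, 0.594296)
(x(1.44), y(1.44)) ≈ (0.5910, 0.5943)

0.5910, 0.5943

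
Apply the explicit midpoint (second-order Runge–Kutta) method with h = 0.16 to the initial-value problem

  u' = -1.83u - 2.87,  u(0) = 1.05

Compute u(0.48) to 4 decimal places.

-0.4634

Midpoint: k1 = f(x_n, u_n); k2 = f(x_n + h/2, u_n + (h/2)·k1); u_{n+1} = u_n + h·k2.
x=0.000000, u=1.050000:
  k1 = f(0.000000, 1.050000) = -4.791500
  k2 = f(0.080000, 0.666680) = -4.090024
  u ← 1.050000 + 0.16·(-4.090024) = 0.395596
x=0.160000, u=0.395596:
  k1 = f(0.160000, 0.395596) = -3.593941
  k2 = f(0.240000, 0.108081) = -3.067788
  u ← 0.395596 + 0.16·(-3.067788) = -0.095250
x=0.320000, u=-0.095250:
  k1 = f(0.320000, -0.095250) = -2.695693
  k2 = f(0.400000, -0.310905) = -2.301043
  u ← -0.095250 + 0.16·(-2.301043) = -0.463417
u(0.48) ≈ -0.4634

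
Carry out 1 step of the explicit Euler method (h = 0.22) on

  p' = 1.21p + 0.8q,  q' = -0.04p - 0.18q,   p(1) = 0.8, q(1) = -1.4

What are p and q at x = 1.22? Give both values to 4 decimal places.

Euler on (p,q): p_{n+1} = p_n + h·p', q_{n+1} = q_n + h·q'.
1.000000: (0.800000, -1.400000); f=(-0.152000, 0.220000) → (0.766560, -1.351600)
(p(1.22), q(1.22)) ≈ (0.7666, -1.3516)

0.7666, -1.3516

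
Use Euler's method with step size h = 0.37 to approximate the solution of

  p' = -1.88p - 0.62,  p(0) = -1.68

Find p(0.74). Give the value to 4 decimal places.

-0.4549

Euler: p_{n+1} = p_n + h·f(x_n, p_n).
x=0.000000, p=-1.680000: f=2.538400 → p ← -1.680000 + 0.37·2.538400 = -0.740792
x=0.370000, p=-0.740792: f=0.772689 → p ← -0.740792 + 0.37·0.772689 = -0.454897
p(0.74) ≈ -0.4549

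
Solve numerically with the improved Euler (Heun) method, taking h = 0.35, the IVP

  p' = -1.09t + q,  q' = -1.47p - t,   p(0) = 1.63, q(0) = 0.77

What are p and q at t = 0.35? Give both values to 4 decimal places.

Heun on (p,q): k1 = f(t_n, state_n); k2 = f(t_n + h, state_n + h·k1); state_{n+1} = state_n + (h/2)·(k1 + k2).
0.000000: (1.630000, 0.770000)
  k1 = (0.770000, -2.396100)
  predictor → (1.899500, -0.068635)
  k2 = (-0.450135, -3.142265)
  → (1.685976, -0.199214)
(p(0.35), q(0.35)) ≈ (1.6860, -0.1992)

1.6860, -0.1992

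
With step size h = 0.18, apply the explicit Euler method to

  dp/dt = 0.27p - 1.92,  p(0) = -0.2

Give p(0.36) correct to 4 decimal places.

Euler: p_{n+1} = p_n + h·f(t_n, p_n).
t=0.000000, p=-0.200000: f=-1.974000 → p ← -0.200000 + 0.18·(-1.974000) = -0.555320
t=0.180000, p=-0.555320: f=-2.069936 → p ← -0.555320 + 0.18·(-2.069936) = -0.927909
p(0.36) ≈ -0.9279

-0.9279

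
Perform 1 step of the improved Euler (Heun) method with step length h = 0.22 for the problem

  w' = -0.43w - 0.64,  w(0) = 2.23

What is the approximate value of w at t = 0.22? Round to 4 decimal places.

Heun: k1 = f(t_n, w_n); k2 = f(t_n + h, w_n + h·k1); w_{n+1} = w_n + (h/2)·(k1 + k2).
t=0.000000, w=2.230000:
  k1 = f(0.000000, 2.230000) = -1.598900
  k2 = f(0.220000, 1.878242) = -1.447644
  w ← 2.230000 + (0.22/2)·(-1.598900 + (-1.447644)) = 1.894880
w(0.22) ≈ 1.8949

1.8949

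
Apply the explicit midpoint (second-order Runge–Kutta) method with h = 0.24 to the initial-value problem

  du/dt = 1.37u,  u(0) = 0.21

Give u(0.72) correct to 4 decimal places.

Midpoint: k1 = f(t_n, u_n); k2 = f(t_n + h/2, u_n + (h/2)·k1); u_{n+1} = u_n + h·k2.
t=0.000000, u=0.210000:
  k1 = f(0.000000, 0.210000) = 0.287700
  k2 = f(0.120000, 0.244524) = 0.334998
  u ← 0.210000 + 0.24·0.334998 = 0.290399
t=0.240000, u=0.290399:
  k1 = f(0.240000, 0.290399) = 0.397847
  k2 = f(0.360000, 0.338141) = 0.463253
  u ← 0.290399 + 0.24·0.463253 = 0.401580
t=0.480000, u=0.401580:
  k1 = f(0.480000, 0.401580) = 0.550165
  k2 = f(0.600000, 0.467600) = 0.640612
  u ← 0.401580 + 0.24·0.640612 = 0.555327
u(0.72) ≈ 0.5553

0.5553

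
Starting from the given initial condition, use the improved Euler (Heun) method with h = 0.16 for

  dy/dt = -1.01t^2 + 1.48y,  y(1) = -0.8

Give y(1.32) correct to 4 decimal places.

Heun: k1 = f(t_n, y_n); k2 = f(t_n + h, y_n + h·k1); y_{n+1} = y_n + (h/2)·(k1 + k2).
t=1.000000, y=-0.800000:
  k1 = f(1.000000, -0.800000) = -2.194000
  k2 = f(1.160000, -1.151040) = -3.062595
  y ← -0.800000 + (0.16/2)·(-2.194000 + (-3.062595)) = -1.220528
t=1.160000, y=-1.220528:
  k1 = f(1.160000, -1.220528) = -3.165437
  k2 = f(1.320000, -1.726998) = -4.315780
  y ← -1.220528 + (0.16/2)·(-3.165437 + (-4.315780)) = -1.819025
y(1.32) ≈ -1.8190

-1.8190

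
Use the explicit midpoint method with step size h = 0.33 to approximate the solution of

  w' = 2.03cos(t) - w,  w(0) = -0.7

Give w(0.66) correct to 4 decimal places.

Midpoint: k1 = f(t_n, w_n); k2 = f(t_n + h/2, w_n + (h/2)·k1); w_{n+1} = w_n + h·k2.
t=0.000000, w=-0.700000:
  k1 = f(0.000000, -0.700000) = 2.730000
  k2 = f(0.165000, -0.249550) = 2.251979
  w ← -0.700000 + 0.33·2.251979 = 0.043153
t=0.330000, w=0.043153:
  k1 = f(0.330000, 0.043153) = 1.877313
  k2 = f(0.495000, 0.352910) = 1.433427
  w ← 0.043153 + 0.33·1.433427 = 0.516184
w(0.66) ≈ 0.5162

0.5162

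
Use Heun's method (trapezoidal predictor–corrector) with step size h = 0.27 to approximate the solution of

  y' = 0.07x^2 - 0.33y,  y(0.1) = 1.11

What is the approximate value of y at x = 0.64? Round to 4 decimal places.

Heun: k1 = f(x_n, y_n); k2 = f(x_n + h, y_n + h·k1); y_{n+1} = y_n + (h/2)·(k1 + k2).
x=0.100000, y=1.110000:
  k1 = f(0.100000, 1.110000) = -0.365600
  k2 = f(0.370000, 1.011288) = -0.324142
  y ← 1.110000 + (0.27/2)·(-0.365600 + (-0.324142)) = 1.016885
x=0.370000, y=1.016885:
  k1 = f(0.370000, 1.016885) = -0.325989
  k2 = f(0.640000, 0.928868) = -0.277854
  y ← 1.016885 + (0.27/2)·(-0.325989 + (-0.277854)) = 0.935366
y(0.64) ≈ 0.9354

0.9354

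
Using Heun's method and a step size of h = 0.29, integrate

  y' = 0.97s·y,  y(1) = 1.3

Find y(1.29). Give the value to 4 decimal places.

Heun: k1 = f(s_n, y_n); k2 = f(s_n + h, y_n + h·k1); y_{n+1} = y_n + (h/2)·(k1 + k2).
s=1.000000, y=1.300000:
  k1 = f(1.000000, 1.300000) = 1.261000
  k2 = f(1.290000, 1.665690) = 2.084278
  y ← 1.300000 + (0.29/2)·(1.261000 + 2.084278) = 1.785065
y(1.29) ≈ 1.7851

1.7851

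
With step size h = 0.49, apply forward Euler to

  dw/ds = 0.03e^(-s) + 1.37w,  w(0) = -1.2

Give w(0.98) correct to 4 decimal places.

Euler: w_{n+1} = w_n + h·f(s_n, w_n).
s=0.000000, w=-1.200000: f=-1.614000 → w ← -1.200000 + 0.49·(-1.614000) = -1.990860
s=0.490000, w=-1.990860: f=-2.709099 → w ← -1.990860 + 0.49·(-2.709099) = -3.318319
w(0.98) ≈ -3.3183

-3.3183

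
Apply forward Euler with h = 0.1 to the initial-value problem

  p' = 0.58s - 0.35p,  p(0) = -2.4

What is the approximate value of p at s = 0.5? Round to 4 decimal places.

Euler: p_{n+1} = p_n + h·f(s_n, p_n).
s=0.000000, p=-2.400000: f=0.840000 → p ← -2.400000 + 0.1·0.840000 = -2.316000
s=0.100000, p=-2.316000: f=0.868600 → p ← -2.316000 + 0.1·0.868600 = -2.229140
s=0.200000, p=-2.229140: f=0.896199 → p ← -2.229140 + 0.1·0.896199 = -2.139520
s=0.300000, p=-2.139520: f=0.922832 → p ← -2.139520 + 0.1·0.922832 = -2.047237
s=0.400000, p=-2.047237: f=0.948533 → p ← -2.047237 + 0.1·0.948533 = -1.952384
p(0.5) ≈ -1.9524

-1.9524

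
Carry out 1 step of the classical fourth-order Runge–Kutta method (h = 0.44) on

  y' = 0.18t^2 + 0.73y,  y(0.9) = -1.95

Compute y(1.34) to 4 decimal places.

RK4: k1 = f(t_n, y_n); k2 = f(t_n + h/2, y_n + (h/2)·k1); k3 = f(t_n + h/2, y_n + (h/2)·k2); k4 = f(t_n + h, y_n + h·k3); y_{n+1} = y_n + (h/6)·(k1 + 2k2 + 2k3 + k4).
t=0.900000, y=-1.950000:
  k1 = f(0.900000, -1.950000) = -1.277700
  k2 = f(1.120000, -2.231094) = -1.402907
  k3 = f(1.120000, -2.258639) = -1.423015
  k4 = f(1.340000, -2.576127) = -1.557364
  y ← -1.950000 + (0.44/6)·(k1 + 2k2 + 2k3 + k4) = -2.572373
y(1.34) ≈ -2.5724

-2.5724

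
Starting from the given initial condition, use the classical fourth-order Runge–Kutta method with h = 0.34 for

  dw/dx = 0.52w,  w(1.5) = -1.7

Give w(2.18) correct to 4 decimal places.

RK4: k1 = f(x_n, w_n); k2 = f(x_n + h/2, w_n + (h/2)·k1); k3 = f(x_n + h/2, w_n + (h/2)·k2); k4 = f(x_n + h, w_n + h·k3); w_{n+1} = w_n + (h/6)·(k1 + 2k2 + 2k3 + k4).
x=1.500000, w=-1.700000:
  k1 = f(1.500000, -1.700000) = -0.884000
  k2 = f(1.670000, -1.850280) = -0.962146
  k3 = f(1.670000, -1.863565) = -0.969054
  k4 = f(1.840000, -2.029478) = -1.055329
  w ← -1.700000 + (0.34/6)·(k1 + 2k2 + 2k3 + k4) = -2.028765
x=1.840000, w=-2.028765:
  k1 = f(1.840000, -2.028765) = -1.054958
  k2 = f(2.010000, -2.208107) = -1.148216
  k3 = f(2.010000, -2.223961) = -1.156460
  k4 = f(2.180000, -2.421961) = -1.259420
  w ← -2.028765 + (0.34/6)·(k1 + 2k2 + 2k3 + k4) = -2.421109
w(2.18) ≈ -2.4211

-2.4211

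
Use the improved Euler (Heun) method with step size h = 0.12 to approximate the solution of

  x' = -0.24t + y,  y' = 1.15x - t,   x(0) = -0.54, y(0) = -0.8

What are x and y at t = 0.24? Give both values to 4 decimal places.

-0.7602, -1.0062

Heun on (x,y): k1 = f(t_n, state_n); k2 = f(t_n + h, state_n + h·k1); state_{n+1} = state_n + (h/2)·(k1 + k2).
0.000000: (-0.540000, -0.800000)
  k1 = (-0.800000, -0.621000)
  predictor → (-0.636000, -0.874520)
  k2 = (-0.903320, -0.851400)
  → (-0.642199, -0.888344)
0.120000: (-0.642199, -0.888344)
  k1 = (-0.917144, -0.858529)
  predictor → (-0.752256, -0.991367)
  k2 = (-1.048967, -1.105095)
  → (-0.760166, -1.006161)
(x(0.24), y(0.24)) ≈ (-0.7602, -1.0062)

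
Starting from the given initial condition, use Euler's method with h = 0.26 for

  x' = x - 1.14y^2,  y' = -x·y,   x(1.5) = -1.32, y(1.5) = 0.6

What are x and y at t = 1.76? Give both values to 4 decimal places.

Euler on (x,y): x_{n+1} = x_n + h·x', y_{n+1} = y_n + h·y'.
1.500000: (-1.320000, 0.600000); f=(-1.730400, 0.792000) → (-1.769904, 0.805920)
(x(1.76), y(1.76)) ≈ (-1.7699, 0.8059)

-1.7699, 0.8059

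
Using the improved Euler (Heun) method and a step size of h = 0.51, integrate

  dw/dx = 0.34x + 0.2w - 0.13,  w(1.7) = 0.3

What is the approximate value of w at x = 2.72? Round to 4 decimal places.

Heun: k1 = f(x_n, w_n); k2 = f(x_n + h, w_n + h·k1); w_{n+1} = w_n + (h/2)·(k1 + k2).
x=1.700000, w=0.300000:
  k1 = f(1.700000, 0.300000) = 0.508000
  k2 = f(2.210000, 0.559080) = 0.733216
  w ← 0.300000 + (0.51/2)·(0.508000 + 0.733216) = 0.616510
x=2.210000, w=0.616510:
  k1 = f(2.210000, 0.616510) = 0.744702
  k2 = f(2.720000, 0.996308) = 0.994062
  w ← 0.616510 + (0.51/2)·(0.744702 + 0.994062) = 1.059895
w(2.72) ≈ 1.0599

1.0599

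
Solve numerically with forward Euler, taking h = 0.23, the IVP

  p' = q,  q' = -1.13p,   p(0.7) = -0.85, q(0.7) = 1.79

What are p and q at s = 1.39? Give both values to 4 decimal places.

0.5129, 2.1185

Euler on (p,q): p_{n+1} = p_n + h·p', q_{n+1} = q_n + h·q'.
0.700000: (-0.850000, 1.790000); f=(1.790000, 0.960500) → (-0.438300, 2.010915)
0.930000: (-0.438300, 2.010915); f=(2.010915, 0.495279) → (0.024210, 2.124829)
1.160000: (0.024210, 2.124829); f=(2.124829, -0.027358) → (0.512921, 2.118537)
(p(1.39), q(1.39)) ≈ (0.5129, 2.1185)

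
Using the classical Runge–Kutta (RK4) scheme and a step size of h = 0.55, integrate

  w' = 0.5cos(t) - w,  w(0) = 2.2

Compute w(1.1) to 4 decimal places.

RK4: k1 = f(t_n, w_n); k2 = f(t_n + h/2, w_n + (h/2)·k1); k3 = f(t_n + h/2, w_n + (h/2)·k2); k4 = f(t_n + h, w_n + h·k3); w_{n+1} = w_n + (h/6)·(k1 + 2k2 + 2k3 + k4).
t=0.000000, w=2.200000:
  k1 = f(0.000000, 2.200000) = -1.700000
  k2 = f(0.275000, 1.732500) = -1.251287
  k3 = f(0.275000, 1.855896) = -1.374683
  k4 = f(0.550000, 1.443924) = -1.017662
  w ← 2.200000 + (0.55/6)·(k1 + 2k2 + 2k3 + k4) = 1.469453
t=0.550000, w=1.469453:
  k1 = f(0.550000, 1.469453) = -1.043191
  k2 = f(0.825000, 1.182576) = -0.843297
  k3 = f(0.825000, 1.237546) = -0.898268
  k4 = f(1.100000, 0.975406) = -0.748608
  w ← 1.469453 + (0.55/6)·(k1 + 2k2 + 2k3 + k4) = 0.985918
w(1.1) ≈ 0.9859

0.9859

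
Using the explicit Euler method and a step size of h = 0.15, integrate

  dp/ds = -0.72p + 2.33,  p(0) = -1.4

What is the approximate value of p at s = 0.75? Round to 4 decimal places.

Euler: p_{n+1} = p_n + h·f(s_n, p_n).
s=0.000000, p=-1.400000: f=3.338000 → p ← -1.400000 + 0.15·3.338000 = -0.899300
s=0.150000, p=-0.899300: f=2.977496 → p ← -0.899300 + 0.15·2.977496 = -0.452676
s=0.300000, p=-0.452676: f=2.655926 → p ← -0.452676 + 0.15·2.655926 = -0.054287
s=0.450000, p=-0.054287: f=2.369086 → p ← -0.054287 + 0.15·2.369086 = 0.301076
s=0.600000, p=0.301076: f=2.113225 → p ← 0.301076 + 0.15·2.113225 = 0.618060
p(0.75) ≈ 0.6181

0.6181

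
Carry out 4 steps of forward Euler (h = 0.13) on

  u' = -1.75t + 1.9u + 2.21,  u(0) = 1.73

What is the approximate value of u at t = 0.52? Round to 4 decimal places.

5.6242

Euler: u_{n+1} = u_n + h·f(t_n, u_n).
t=0.000000, u=1.730000: f=5.497000 → u ← 1.730000 + 0.13·5.497000 = 2.444610
t=0.130000, u=2.444610: f=6.627259 → u ← 2.444610 + 0.13·6.627259 = 3.306154
t=0.260000, u=3.306154: f=8.036692 → u ← 3.306154 + 0.13·8.036692 = 4.350924
t=0.390000, u=4.350924: f=9.794255 → u ← 4.350924 + 0.13·9.794255 = 5.624177
u(0.52) ≈ 5.6242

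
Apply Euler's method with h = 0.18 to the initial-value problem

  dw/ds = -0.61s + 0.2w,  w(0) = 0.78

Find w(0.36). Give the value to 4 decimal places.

Euler: w_{n+1} = w_n + h·f(s_n, w_n).
s=0.000000, w=0.780000: f=0.156000 → w ← 0.780000 + 0.18·0.156000 = 0.808080
s=0.180000, w=0.808080: f=0.051816 → w ← 0.808080 + 0.18·0.051816 = 0.817407
w(0.36) ≈ 0.8174

0.8174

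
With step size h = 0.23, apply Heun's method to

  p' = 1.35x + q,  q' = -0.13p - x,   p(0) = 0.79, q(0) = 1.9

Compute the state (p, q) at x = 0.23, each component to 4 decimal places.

Heun on (p,q): k1 = f(x_n, state_n); k2 = f(x_n + h, state_n + h·k1); state_{n+1} = state_n + (h/2)·(k1 + k2).
0.000000: (0.790000, 1.900000)
  k1 = (1.900000, -0.102700)
  predictor → (1.227000, 1.876379)
  k2 = (2.186879, -0.389510)
  → (1.259991, 1.843396)
(p(0.23), q(0.23)) ≈ (1.2600, 1.8434)

1.2600, 1.8434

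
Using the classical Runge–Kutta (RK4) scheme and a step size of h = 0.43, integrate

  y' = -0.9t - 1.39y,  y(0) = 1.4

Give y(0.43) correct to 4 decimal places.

0.7018

RK4: k1 = f(t_n, y_n); k2 = f(t_n + h/2, y_n + (h/2)·k1); k3 = f(t_n + h/2, y_n + (h/2)·k2); k4 = f(t_n + h, y_n + h·k3); y_{n+1} = y_n + (h/6)·(k1 + 2k2 + 2k3 + k4).
t=0.000000, y=1.400000:
  k1 = f(0.000000, 1.400000) = -1.946000
  k2 = f(0.215000, 0.981610) = -1.557938
  k3 = f(0.215000, 1.065043) = -1.673910
  k4 = f(0.430000, 0.680219) = -1.332504
  y ← 1.400000 + (0.43/6)·(k1 + 2k2 + 2k3 + k4) = 0.701809
y(0.43) ≈ 0.7018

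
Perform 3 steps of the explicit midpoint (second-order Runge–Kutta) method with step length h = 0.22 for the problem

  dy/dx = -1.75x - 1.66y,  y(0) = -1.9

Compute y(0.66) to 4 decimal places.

-0.9358

Midpoint: k1 = f(x_n, y_n); k2 = f(x_n + h/2, y_n + (h/2)·k1); y_{n+1} = y_n + h·k2.
x=0.000000, y=-1.900000:
  k1 = f(0.000000, -1.900000) = 3.154000
  k2 = f(0.110000, -1.553060) = 2.385580
  y ← -1.900000 + 0.22·2.385580 = -1.375172
x=0.220000, y=-1.375172:
  k1 = f(0.220000, -1.375172) = 1.897786
  k2 = f(0.330000, -1.166416) = 1.358751
  y ← -1.375172 + 0.22·1.358751 = -1.076247
x=0.440000, y=-1.076247:
  k1 = f(0.440000, -1.076247) = 1.016571
  k2 = f(0.550000, -0.964425) = 0.638445
  y ← -1.076247 + 0.22·0.638445 = -0.935790
y(0.66) ≈ -0.9358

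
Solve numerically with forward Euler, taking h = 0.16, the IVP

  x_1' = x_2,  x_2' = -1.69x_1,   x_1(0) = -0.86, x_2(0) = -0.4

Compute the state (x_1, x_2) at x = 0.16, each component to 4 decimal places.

Euler on (x_1,x_2): x_1_{n+1} = x_1_n + h·x_1', x_2_{n+1} = x_2_n + h·x_2'.
0.000000: (-0.860000, -0.400000); f=(-0.400000, 1.453400) → (-0.924000, -0.167456)
(x_1(0.16), x_2(0.16)) ≈ (-0.9240, -0.1675)

-0.9240, -0.1675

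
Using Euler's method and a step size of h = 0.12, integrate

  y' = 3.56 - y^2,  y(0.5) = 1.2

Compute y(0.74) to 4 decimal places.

1.6278

Euler: y_{n+1} = y_n + h·f(t_n, y_n).
t=0.500000, y=1.200000: f=2.120000 → y ← 1.200000 + 0.12·2.120000 = 1.454400
t=0.620000, y=1.454400: f=1.444721 → y ← 1.454400 + 0.12·1.444721 = 1.627766
y(0.74) ≈ 1.6278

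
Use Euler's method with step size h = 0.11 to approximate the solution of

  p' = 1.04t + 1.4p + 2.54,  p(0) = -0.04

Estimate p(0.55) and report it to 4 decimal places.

Euler: p_{n+1} = p_n + h·f(t_n, p_n).
t=0.000000, p=-0.040000: f=2.484000 → p ← -0.040000 + 0.11·2.484000 = 0.233240
t=0.110000, p=0.233240: f=2.980936 → p ← 0.233240 + 0.11·2.980936 = 0.561143
t=0.220000, p=0.561143: f=3.554400 → p ← 0.561143 + 0.11·3.554400 = 0.952127
t=0.330000, p=0.952127: f=4.216178 → p ← 0.952127 + 0.11·4.216178 = 1.415907
t=0.440000, p=1.415907: f=4.979869 → p ← 1.415907 + 0.11·4.979869 = 1.963692
p(0.55) ≈ 1.9637

1.9637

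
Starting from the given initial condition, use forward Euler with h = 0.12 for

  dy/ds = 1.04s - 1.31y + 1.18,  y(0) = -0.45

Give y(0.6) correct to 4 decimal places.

Euler: y_{n+1} = y_n + h·f(s_n, y_n).
s=0.000000, y=-0.450000: f=1.769500 → y ← -0.450000 + 0.12·1.769500 = -0.237660
s=0.120000, y=-0.237660: f=1.616135 → y ← -0.237660 + 0.12·1.616135 = -0.043724
s=0.240000, y=-0.043724: f=1.486878 → y ← -0.043724 + 0.12·1.486878 = 0.134702
s=0.360000, y=0.134702: f=1.377941 → y ← 0.134702 + 0.12·1.377941 = 0.300054
s=0.480000, y=0.300054: f=1.286129 → y ← 0.300054 + 0.12·1.286129 = 0.454390
y(0.6) ≈ 0.4544

0.4544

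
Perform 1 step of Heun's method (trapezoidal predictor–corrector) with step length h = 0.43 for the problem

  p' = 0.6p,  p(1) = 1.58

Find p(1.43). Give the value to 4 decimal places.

2.0402

Heun: k1 = f(s_n, p_n); k2 = f(s_n + h, p_n + h·k1); p_{n+1} = p_n + (h/2)·(k1 + k2).
s=1.000000, p=1.580000:
  k1 = f(1.000000, 1.580000) = 0.948000
  k2 = f(1.430000, 1.987640) = 1.192584
  p ← 1.580000 + (0.43/2)·(0.948000 + 1.192584) = 2.040226
p(1.43) ≈ 2.0402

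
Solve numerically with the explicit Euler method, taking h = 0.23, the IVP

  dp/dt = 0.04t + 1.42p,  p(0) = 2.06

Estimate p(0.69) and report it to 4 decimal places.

4.8164

Euler: p_{n+1} = p_n + h·f(t_n, p_n).
t=0.000000, p=2.060000: f=2.925200 → p ← 2.060000 + 0.23·2.925200 = 2.732796
t=0.230000, p=2.732796: f=3.889770 → p ← 2.732796 + 0.23·3.889770 = 3.627443
t=0.460000, p=3.627443: f=5.169369 → p ← 3.627443 + 0.23·5.169369 = 4.816398
p(0.69) ≈ 4.8164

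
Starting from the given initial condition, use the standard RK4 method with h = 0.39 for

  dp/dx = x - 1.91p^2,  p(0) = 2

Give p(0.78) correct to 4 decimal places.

0.5426

RK4: k1 = f(x_n, p_n); k2 = f(x_n + h/2, p_n + (h/2)·k1); k3 = f(x_n + h/2, p_n + (h/2)·k2); k4 = f(x_n + h, p_n + h·k3); p_{n+1} = p_n + (h/6)·(k1 + 2k2 + 2k3 + k4).
x=0.000000, p=2.000000:
  k1 = f(0.000000, 2.000000) = -7.640000
  k2 = f(0.195000, 0.510200) = -0.302181
  k3 = f(0.195000, 1.941075) = -7.001443
  k4 = f(0.390000, -0.730563) = -0.629409
  p ← 2.000000 + (0.39/6)·(k1 + 2k2 + 2k3 + k4) = 0.513017
x=0.390000, p=0.513017:
  k1 = f(0.390000, 0.513017) = -0.112687
  k2 = f(0.585000, 0.491043) = 0.124454
  k3 = f(0.585000, 0.537286) = 0.033629
  k4 = f(0.780000, 0.526133) = 0.251283
  p ← 0.513017 + (0.39/6)·(k1 + 2k2 + 2k3 + k4) = 0.542577
p(0.78) ≈ 0.5426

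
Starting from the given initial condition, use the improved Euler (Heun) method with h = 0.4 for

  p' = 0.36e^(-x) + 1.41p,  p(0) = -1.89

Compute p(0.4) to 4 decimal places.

Heun: k1 = f(x_n, p_n); k2 = f(x_n + h, p_n + h·k1); p_{n+1} = p_n + (h/2)·(k1 + k2).
x=0.000000, p=-1.890000:
  k1 = f(0.000000, -1.890000) = -2.304900
  k2 = f(0.400000, -2.811960) = -3.723548
  p ← -1.890000 + (0.4/2)·(-2.304900 + (-3.723548)) = -3.095690
p(0.4) ≈ -3.0957

-3.0957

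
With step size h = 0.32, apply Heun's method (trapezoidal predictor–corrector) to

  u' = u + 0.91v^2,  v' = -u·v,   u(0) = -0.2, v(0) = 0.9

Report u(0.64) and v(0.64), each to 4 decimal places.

Heun on (u,v): k1 = f(s_n, state_n); k2 = f(s_n + h, state_n + h·k1); state_{n+1} = state_n + (h/2)·(k1 + k2).
0.000000: (-0.200000, 0.900000)
  k1 = (0.537100, 0.180000)
  predictor → (-0.028128, 0.957600)
  k2 = (0.806340, 0.026935)
  → (0.014950, 0.933110)
0.320000: (0.014950, 0.933110)
  k1 = (0.807282, -0.013950)
  predictor → (0.273281, 0.928646)
  k2 = (1.058049, -0.253781)
  → (0.313403, 0.890273)
(u(0.64), v(0.64)) ≈ (0.3134, 0.8903)

0.3134, 0.8903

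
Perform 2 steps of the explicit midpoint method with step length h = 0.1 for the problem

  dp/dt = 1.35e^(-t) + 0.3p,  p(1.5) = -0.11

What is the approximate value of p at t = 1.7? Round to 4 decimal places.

Midpoint: k1 = f(t_n, p_n); k2 = f(t_n + h/2, p_n + (h/2)·k1); p_{n+1} = p_n + h·k2.
t=1.500000, p=-0.110000:
  k1 = f(1.500000, -0.110000) = 0.268226
  k2 = f(1.550000, -0.096589) = 0.257558
  p ← -0.110000 + 0.1·0.257558 = -0.084244
t=1.600000, p=-0.084244:
  k1 = f(1.600000, -0.084244) = 0.247287
  k2 = f(1.650000, -0.071880) = 0.237703
  p ← -0.084244 + 0.1·0.237703 = -0.060474
p(1.7) ≈ -0.0605

-0.0605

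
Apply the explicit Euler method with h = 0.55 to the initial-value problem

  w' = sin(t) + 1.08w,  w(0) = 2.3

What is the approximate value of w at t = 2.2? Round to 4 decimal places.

Euler: w_{n+1} = w_n + h·f(t_n, w_n).
t=0.000000, w=2.300000: f=2.484000 → w ← 2.300000 + 0.55·2.484000 = 3.666200
t=0.550000, w=3.666200: f=4.482183 → w ← 3.666200 + 0.55·4.482183 = 6.131401
t=1.100000, w=6.131401: f=7.513120 → w ← 6.131401 + 0.55·7.513120 = 10.263617
t=1.650000, w=10.263617: f=12.081571 → w ← 10.263617 + 0.55·12.081571 = 16.908481
w(2.2) ≈ 16.9085

16.9085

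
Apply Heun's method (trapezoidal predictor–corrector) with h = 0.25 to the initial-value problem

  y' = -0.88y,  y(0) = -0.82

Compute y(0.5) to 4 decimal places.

Heun: k1 = f(s_n, y_n); k2 = f(s_n + h, y_n + h·k1); y_{n+1} = y_n + (h/2)·(k1 + k2).
s=0.000000, y=-0.820000:
  k1 = f(0.000000, -0.820000) = 0.721600
  k2 = f(0.250000, -0.639600) = 0.562848
  y ← -0.820000 + (0.25/2)·(0.721600 + 0.562848) = -0.659444
s=0.250000, y=-0.659444:
  k1 = f(0.250000, -0.659444) = 0.580311
  k2 = f(0.500000, -0.514366) = 0.452642
  y ← -0.659444 + (0.25/2)·(0.580311 + 0.452642) = -0.530325
y(0.5) ≈ -0.5303

-0.5303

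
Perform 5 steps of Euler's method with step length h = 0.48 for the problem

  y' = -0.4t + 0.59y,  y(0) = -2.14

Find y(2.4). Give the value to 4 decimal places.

Euler: y_{n+1} = y_n + h·f(t_n, y_n).
t=0.000000, y=-2.140000: f=-1.262600 → y ← -2.140000 + 0.48·(-1.262600) = -2.746048
t=0.480000, y=-2.746048: f=-1.812168 → y ← -2.746048 + 0.48·(-1.812168) = -3.615889
t=0.960000, y=-3.615889: f=-2.517374 → y ← -3.615889 + 0.48·(-2.517374) = -4.824228
t=1.440000, y=-4.824228: f=-3.422295 → y ← -4.824228 + 0.48·(-3.422295) = -6.466930
t=1.920000, y=-6.466930: f=-4.583489 → y ← -6.466930 + 0.48·(-4.583489) = -8.667005
y(2.4) ≈ -8.6670

-8.6670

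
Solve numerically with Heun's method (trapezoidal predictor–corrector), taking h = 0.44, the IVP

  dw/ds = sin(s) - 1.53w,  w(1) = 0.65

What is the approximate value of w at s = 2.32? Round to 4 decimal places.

0.5805

Heun: k1 = f(s_n, w_n); k2 = f(s_n + h, w_n + h·k1); w_{n+1} = w_n + (h/2)·(k1 + k2).
s=1.000000, w=0.650000:
  k1 = f(1.000000, 0.650000) = -0.153029
  k2 = f(1.440000, 0.582667) = 0.099977
  w ← 0.650000 + (0.44/2)·(-0.153029 + 0.099977) = 0.638329
s=1.440000, w=0.638329:
  k1 = f(1.440000, 0.638329) = 0.014815
  k2 = f(1.880000, 0.644847) = -0.034040
  w ← 0.638329 + (0.44/2)·(0.014815 + (-0.034040)) = 0.634099
s=1.880000, w=0.634099:
  k1 = f(1.880000, 0.634099) = -0.017596
  k2 = f(2.320000, 0.626357) = -0.226095
  w ← 0.634099 + (0.44/2)·(-0.017596 + (-0.226095)) = 0.580487
w(2.32) ≈ 0.5805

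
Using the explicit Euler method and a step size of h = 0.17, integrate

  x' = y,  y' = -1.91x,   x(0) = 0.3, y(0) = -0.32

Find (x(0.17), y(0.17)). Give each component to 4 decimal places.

Euler on (x,y): x_{n+1} = x_n + h·x', y_{n+1} = y_n + h·y'.
0.000000: (0.300000, -0.320000); f=(-0.320000, -0.573000) → (0.245600, -0.417410)
(x(0.17), y(0.17)) ≈ (0.2456, -0.4174)

0.2456, -0.4174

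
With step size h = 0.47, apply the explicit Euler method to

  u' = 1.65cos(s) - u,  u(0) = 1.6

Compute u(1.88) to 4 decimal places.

0.8025

Euler: u_{n+1} = u_n + h·f(s_n, u_n).
s=0.000000, u=1.600000: f=0.050000 → u ← 1.600000 + 0.47·0.050000 = 1.623500
s=0.470000, u=1.623500: f=-0.152412 → u ← 1.623500 + 0.47·(-0.152412) = 1.551866
s=0.940000, u=1.551866: f=-0.578716 → u ← 1.551866 + 0.47·(-0.578716) = 1.279870
s=1.410000, u=1.279870: f=-1.015698 → u ← 1.279870 + 0.47·(-1.015698) = 0.802492
u(1.88) ≈ 0.8025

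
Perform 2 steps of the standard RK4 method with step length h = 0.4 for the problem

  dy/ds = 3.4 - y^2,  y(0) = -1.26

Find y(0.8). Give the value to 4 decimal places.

1.0327

RK4: k1 = f(s_n, y_n); k2 = f(s_n + h/2, y_n + (h/2)·k1); k3 = f(s_n + h/2, y_n + (h/2)·k2); k4 = f(s_n + h, y_n + h·k3); y_{n+1} = y_n + (h/6)·(k1 + 2k2 + 2k3 + k4).
s=0.000000, y=-1.260000:
  k1 = f(0.000000, -1.260000) = 1.812400
  k2 = f(0.200000, -0.897520) = 2.594458
  k3 = f(0.200000, -0.741108) = 2.850758
  k4 = f(0.400000, -0.119697) = 3.385673
  y ← -1.260000 + (0.4/6)·(k1 + 2k2 + 2k3 + k4) = -0.187433
s=0.400000, y=-0.187433:
  k1 = f(0.400000, -0.187433) = 3.364869
  k2 = f(0.600000, 0.485541) = 3.164250
  k3 = f(0.600000, 0.445417) = 3.201604
  k4 = f(0.800000, 1.093208) = 2.204895
  y ← -0.187433 + (0.4/6)·(k1 + 2k2 + 2k3 + k4) = 1.032665
y(0.8) ≈ 1.0327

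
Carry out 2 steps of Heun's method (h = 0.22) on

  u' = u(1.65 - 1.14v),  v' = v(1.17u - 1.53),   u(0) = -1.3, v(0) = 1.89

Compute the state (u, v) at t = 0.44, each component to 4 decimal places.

Heun on (u,v): k1 = f(t_n, state_n); k2 = f(t_n + h, state_n + h·k1); state_{n+1} = state_n + (h/2)·(k1 + k2).
0.000000: (-1.300000, 1.890000)
  k1 = (0.655980, -5.766390)
  predictor → (-1.155684, 0.621394)
  k2 = (-1.088205, -1.790952)
  → (-1.347545, 1.058692)
0.220000: (-1.347545, 1.058692)
  k1 = (-0.597084, -3.288963)
  predictor → (-1.478903, 0.335121)
  k2 = (-1.875194, -1.092599)
  → (-1.619495, 0.576721)
(u(0.44), v(0.44)) ≈ (-1.6195, 0.5767)

-1.6195, 0.5767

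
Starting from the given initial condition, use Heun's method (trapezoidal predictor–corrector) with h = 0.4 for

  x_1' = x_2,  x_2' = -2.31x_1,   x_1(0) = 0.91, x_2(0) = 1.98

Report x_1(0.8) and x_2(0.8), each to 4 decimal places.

Heun on (x_1,x_2): k1 = f(x_n, state_n); k2 = f(x_n + h, state_n + h·k1); state_{n+1} = state_n + (h/2)·(k1 + k2).
0.000000: (0.910000, 1.980000)
  k1 = (1.980000, -2.102100)
  predictor → (1.702000, 1.139160)
  k2 = (1.139160, -3.931620)
  → (1.533832, 0.773256)
0.400000: (1.533832, 0.773256)
  k1 = (0.773256, -3.543152)
  predictor → (1.843134, -0.644005)
  k2 = (-0.644005, -4.257640)
  → (1.559682, -0.786902)
(x_1(0.8), x_2(0.8)) ≈ (1.5597, -0.7869)

1.5597, -0.7869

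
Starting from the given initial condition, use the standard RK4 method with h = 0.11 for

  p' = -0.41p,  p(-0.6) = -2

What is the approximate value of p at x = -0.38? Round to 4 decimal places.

-1.8275

RK4: k1 = f(x_n, p_n); k2 = f(x_n + h/2, p_n + (h/2)·k1); k3 = f(x_n + h/2, p_n + (h/2)·k2); k4 = f(x_n + h, p_n + h·k3); p_{n+1} = p_n + (h/6)·(k1 + 2k2 + 2k3 + k4).
x=-0.600000, p=-2.000000:
  k1 = f(-0.600000, -2.000000) = 0.820000
  k2 = f(-0.545000, -1.954900) = 0.801509
  k3 = f(-0.545000, -1.955917) = 0.801926
  k4 = f(-0.490000, -1.911788) = 0.783833
  p ← -2.000000 + (0.11/6)·(k1 + 2k2 + 2k3 + k4) = -1.911804
x=-0.490000, p=-1.911804:
  k1 = f(-0.490000, -1.911804) = 0.783840
  k2 = f(-0.435000, -1.868693) = 0.766164
  k3 = f(-0.435000, -1.869665) = 0.766563
  k4 = f(-0.380000, -1.827482) = 0.749268
  p ← -1.911804 + (0.11/6)·(k1 + 2k2 + 2k3 + k4) = -1.827497
p(-0.38) ≈ -1.8275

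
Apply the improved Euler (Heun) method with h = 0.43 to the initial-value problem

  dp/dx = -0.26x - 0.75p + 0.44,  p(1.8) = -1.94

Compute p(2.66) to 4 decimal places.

-1.1318

Heun: k1 = f(x_n, p_n); k2 = f(x_n + h, p_n + h·k1); p_{n+1} = p_n + (h/2)·(k1 + k2).
x=1.800000, p=-1.940000:
  k1 = f(1.800000, -1.940000) = 1.427000
  k2 = f(2.230000, -1.326390) = 0.854993
  p ← -1.940000 + (0.43/2)·(1.427000 + 0.854993) = -1.449372
x=2.230000, p=-1.449372:
  k1 = f(2.230000, -1.449372) = 0.947229
  k2 = f(2.660000, -1.042063) = 0.529947
  p ← -1.449372 + (0.43/2)·(0.947229 + 0.529947) = -1.131779
p(2.66) ≈ -1.1318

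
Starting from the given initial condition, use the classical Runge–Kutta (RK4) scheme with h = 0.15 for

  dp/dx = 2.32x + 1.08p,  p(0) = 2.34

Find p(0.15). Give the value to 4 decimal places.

2.7791

RK4: k1 = f(x_n, p_n); k2 = f(x_n + h/2, p_n + (h/2)·k1); k3 = f(x_n + h/2, p_n + (h/2)·k2); k4 = f(x_n + h, p_n + h·k3); p_{n+1} = p_n + (h/6)·(k1 + 2k2 + 2k3 + k4).
x=0.000000, p=2.340000:
  k1 = f(0.000000, 2.340000) = 2.527200
  k2 = f(0.075000, 2.529540) = 2.905903
  k3 = f(0.075000, 2.557943) = 2.936578
  k4 = f(0.150000, 2.780487) = 3.350926
  p ← 2.340000 + (0.15/6)·(k1 + 2k2 + 2k3 + k4) = 2.779077
p(0.15) ≈ 2.7791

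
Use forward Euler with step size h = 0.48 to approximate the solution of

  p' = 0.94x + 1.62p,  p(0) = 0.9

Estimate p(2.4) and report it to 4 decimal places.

20.5804

Euler: p_{n+1} = p_n + h·f(x_n, p_n).
x=0.000000, p=0.900000: f=1.458000 → p ← 0.900000 + 0.48·1.458000 = 1.599840
x=0.480000, p=1.599840: f=3.042941 → p ← 1.599840 + 0.48·3.042941 = 3.060452
x=0.960000, p=3.060452: f=5.860332 → p ← 3.060452 + 0.48·5.860332 = 5.873411
x=1.440000, p=5.873411: f=10.868525 → p ← 5.873411 + 0.48·10.868525 = 11.090303
x=1.920000, p=11.090303: f=19.771091 → p ← 11.090303 + 0.48·19.771091 = 20.580426
p(2.4) ≈ 20.5804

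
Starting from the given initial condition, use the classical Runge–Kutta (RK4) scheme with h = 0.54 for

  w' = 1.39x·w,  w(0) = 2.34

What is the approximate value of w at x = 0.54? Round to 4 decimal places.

2.8655

RK4: k1 = f(x_n, w_n); k2 = f(x_n + h/2, w_n + (h/2)·k1); k3 = f(x_n + h/2, w_n + (h/2)·k2); k4 = f(x_n + h, w_n + h·k3); w_{n+1} = w_n + (h/6)·(k1 + 2k2 + 2k3 + k4).
x=0.000000, w=2.340000:
  k1 = f(0.000000, 2.340000) = 0.000000
  k2 = f(0.270000, 2.340000) = 0.878202
  k3 = f(0.270000, 2.577115) = 0.967191
  k4 = f(0.540000, 2.862283) = 2.148430
  w ← 2.340000 + (0.54/6)·(k1 + 2k2 + 2k3 + k4) = 2.865529
w(0.54) ≈ 2.8655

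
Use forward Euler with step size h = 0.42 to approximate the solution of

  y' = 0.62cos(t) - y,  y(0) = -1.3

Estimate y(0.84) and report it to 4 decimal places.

Euler: y_{n+1} = y_n + h·f(t_n, y_n).
t=0.000000, y=-1.300000: f=1.920000 → y ← -1.300000 + 0.42·1.920000 = -0.493600
t=0.420000, y=-0.493600: f=1.059715 → y ← -0.493600 + 0.42·1.059715 = -0.048520
y(0.84) ≈ -0.0485

-0.0485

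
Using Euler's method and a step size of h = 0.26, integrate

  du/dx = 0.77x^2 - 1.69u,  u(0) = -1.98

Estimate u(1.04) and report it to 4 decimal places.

Euler: u_{n+1} = u_n + h·f(x_n, u_n).
x=0.000000, u=-1.980000: f=3.346200 → u ← -1.980000 + 0.26·3.346200 = -1.109988
x=0.260000, u=-1.109988: f=1.927932 → u ← -1.109988 + 0.26·1.927932 = -0.608726
x=0.520000, u=-0.608726: f=1.236955 → u ← -0.608726 + 0.26·1.236955 = -0.287118
x=0.780000, u=-0.287118: f=0.953697 → u ← -0.287118 + 0.26·0.953697 = -0.039156
u(1.04) ≈ -0.0392

-0.0392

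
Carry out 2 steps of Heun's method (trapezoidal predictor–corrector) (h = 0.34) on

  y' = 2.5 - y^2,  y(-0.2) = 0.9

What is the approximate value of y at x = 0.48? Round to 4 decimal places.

1.4124

Heun: k1 = f(x_n, y_n); k2 = f(x_n + h, y_n + h·k1); y_{n+1} = y_n + (h/2)·(k1 + k2).
x=-0.200000, y=0.900000:
  k1 = f(-0.200000, 0.900000) = 1.690000
  k2 = f(0.140000, 1.474600) = 0.325555
  y ← 0.900000 + (0.34/2)·(1.690000 + 0.325555) = 1.242644
x=0.140000, y=1.242644:
  k1 = f(0.140000, 1.242644) = 0.955835
  k2 = f(0.480000, 1.567628) = 0.042542
  y ← 1.242644 + (0.34/2)·(0.955835 + 0.042542) = 1.412368
y(0.48) ≈ 1.4124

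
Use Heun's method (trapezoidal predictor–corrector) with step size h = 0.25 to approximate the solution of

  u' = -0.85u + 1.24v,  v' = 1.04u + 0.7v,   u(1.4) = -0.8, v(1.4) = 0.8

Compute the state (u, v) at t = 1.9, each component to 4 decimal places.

Heun on (u,v): k1 = f(t_n, state_n); k2 = f(t_n + h, state_n + h·k1); state_{n+1} = state_n + (h/2)·(k1 + k2).
1.400000: (-0.800000, 0.800000)
  k1 = (1.672000, -0.272000)
  predictor → (-0.382000, 0.732000)
  k2 = (1.232380, 0.115120)
  → (-0.436953, 0.780390)
1.650000: (-0.436953, 0.780390)
  k1 = (1.339093, 0.091842)
  predictor → (-0.102179, 0.803351)
  k2 = (1.083007, 0.456079)
  → (-0.134190, 0.848880)
(u(1.9), v(1.9)) ≈ (-0.1342, 0.8489)

-0.1342, 0.8489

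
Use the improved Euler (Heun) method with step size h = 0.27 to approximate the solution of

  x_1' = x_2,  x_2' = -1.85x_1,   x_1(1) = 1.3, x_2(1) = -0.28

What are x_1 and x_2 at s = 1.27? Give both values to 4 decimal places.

Heun on (x_1,x_2): k1 = f(s_n, state_n); k2 = f(s_n + h, state_n + h·k1); state_{n+1} = state_n + (h/2)·(k1 + k2).
1.000000: (1.300000, -0.280000)
  k1 = (-0.280000, -2.405000)
  predictor → (1.224400, -0.929350)
  k2 = (-0.929350, -2.265140)
  → (1.136738, -0.910469)
(x_1(1.27), x_2(1.27)) ≈ (1.1367, -0.9105)

1.1367, -0.9105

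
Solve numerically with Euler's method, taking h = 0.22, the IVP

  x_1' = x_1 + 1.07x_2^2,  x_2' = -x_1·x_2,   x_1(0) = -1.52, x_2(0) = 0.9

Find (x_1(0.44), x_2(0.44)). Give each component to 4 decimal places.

Euler on (x_1,x_2): x_1_{n+1} = x_1_n + h·x_1', x_2_{n+1} = x_2_n + h·x_2'.
0.000000: (-1.520000, 0.900000); f=(-0.653300, 1.368000) → (-1.663726, 1.200960)
0.220000: (-1.663726, 1.200960); f=(-0.120460, 1.998068) → (-1.690227, 1.640535)
(x_1(0.44), x_2(0.44)) ≈ (-1.6902, 1.6405)

-1.6902, 1.6405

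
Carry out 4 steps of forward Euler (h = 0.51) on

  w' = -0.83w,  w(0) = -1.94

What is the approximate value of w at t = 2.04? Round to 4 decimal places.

Euler: w_{n+1} = w_n + h·f(t_n, w_n).
t=0.000000, w=-1.940000: f=1.610200 → w ← -1.940000 + 0.51·1.610200 = -1.118798
t=0.510000, w=-1.118798: f=0.928602 → w ← -1.118798 + 0.51·0.928602 = -0.645211
t=1.020000, w=-0.645211: f=0.535525 → w ← -0.645211 + 0.51·0.535525 = -0.372093
t=1.530000, w=-0.372093: f=0.308837 → w ← -0.372093 + 0.51·0.308837 = -0.214586
w(2.04) ≈ -0.2146

-0.2146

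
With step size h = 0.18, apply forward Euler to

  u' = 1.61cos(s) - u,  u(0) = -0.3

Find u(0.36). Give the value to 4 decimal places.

Euler: u_{n+1} = u_n + h·f(s_n, u_n).
s=0.000000, u=-0.300000: f=1.910000 → u ← -0.300000 + 0.18·1.910000 = 0.043800
s=0.180000, u=0.043800: f=1.540188 → u ← 0.043800 + 0.18·1.540188 = 0.321034
u(0.36) ≈ 0.3210

0.3210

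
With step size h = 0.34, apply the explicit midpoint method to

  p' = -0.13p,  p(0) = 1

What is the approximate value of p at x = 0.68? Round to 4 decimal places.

0.9154

Midpoint: k1 = f(x_n, p_n); k2 = f(x_n + h/2, p_n + (h/2)·k1); p_{n+1} = p_n + h·k2.
x=0.000000, p=1.000000:
  k1 = f(0.000000, 1.000000) = -0.130000
  k2 = f(0.170000, 0.977900) = -0.127127
  p ← 1.000000 + 0.34·(-0.127127) = 0.956777
x=0.340000, p=0.956777:
  k1 = f(0.340000, 0.956777) = -0.124381
  k2 = f(0.510000, 0.935632) = -0.121632
  p ← 0.956777 + 0.34·(-0.121632) = 0.915422
p(0.68) ≈ 0.9154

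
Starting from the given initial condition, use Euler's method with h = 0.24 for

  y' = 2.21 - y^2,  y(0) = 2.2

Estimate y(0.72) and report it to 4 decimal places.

1.4928

Euler: y_{n+1} = y_n + h·f(x_n, y_n).
x=0.000000, y=2.200000: f=-2.630000 → y ← 2.200000 + 0.24·(-2.630000) = 1.568800
x=0.240000, y=1.568800: f=-0.251133 → y ← 1.568800 + 0.24·(-0.251133) = 1.508528
x=0.480000, y=1.508528: f=-0.065657 → y ← 1.508528 + 0.24·(-0.065657) = 1.492770
y(0.72) ≈ 1.4928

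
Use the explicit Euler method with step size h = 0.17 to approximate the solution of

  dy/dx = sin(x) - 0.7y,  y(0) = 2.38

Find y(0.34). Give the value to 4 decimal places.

Euler: y_{n+1} = y_n + h·f(x_n, y_n).
x=0.000000, y=2.380000: f=-1.666000 → y ← 2.380000 + 0.17·(-1.666000) = 2.096780
x=0.170000, y=2.096780: f=-1.298564 → y ← 2.096780 + 0.17·(-1.298564) = 1.876024
y(0.34) ≈ 1.8760

1.8760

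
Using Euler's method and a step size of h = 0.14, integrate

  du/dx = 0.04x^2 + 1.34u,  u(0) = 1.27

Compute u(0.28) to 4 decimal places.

1.7913

Euler: u_{n+1} = u_n + h·f(x_n, u_n).
x=0.000000, u=1.270000: f=1.701800 → u ← 1.270000 + 0.14·1.701800 = 1.508252
x=0.140000, u=1.508252: f=2.021842 → u ← 1.508252 + 0.14·2.021842 = 1.791310
u(0.28) ≈ 1.7913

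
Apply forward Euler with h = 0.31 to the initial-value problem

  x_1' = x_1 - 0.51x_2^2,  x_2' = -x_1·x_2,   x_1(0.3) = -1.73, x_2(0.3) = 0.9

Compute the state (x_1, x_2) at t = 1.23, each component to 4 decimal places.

-5.4224, 4.9770

Euler on (x_1,x_2): x_1_{n+1} = x_1_n + h·x_1', x_2_{n+1} = x_2_n + h·x_2'.
0.300000: (-1.730000, 0.900000); f=(-2.143100, 1.557000) → (-2.394361, 1.382670)
0.610000: (-2.394361, 1.382670); f=(-3.369367, 3.310611) → (-3.438865, 2.408959)
0.920000: (-3.438865, 2.408959); f=(-6.398438, 8.284086) → (-5.422381, 4.977026)
(x_1(1.23), x_2(1.23)) ≈ (-5.4224, 4.9770)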